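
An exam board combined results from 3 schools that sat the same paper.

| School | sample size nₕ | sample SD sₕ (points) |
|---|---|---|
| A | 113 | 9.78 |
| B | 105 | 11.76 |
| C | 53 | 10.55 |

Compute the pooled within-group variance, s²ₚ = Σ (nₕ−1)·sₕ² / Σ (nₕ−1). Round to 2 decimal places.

A: (113−1)·9.78² = 112·95.6484 = 10712.6208
B: (105−1)·11.76² = 104·138.2976 = 14382.9504
C: (53−1)·10.55² = 52·111.3025 = 5787.73
Numerator = 30883.3012; denominator = Σ(nₕ−1) = 268.
s²ₚ = 30883.3012/268 = 115.2362... → 115.24.

115.24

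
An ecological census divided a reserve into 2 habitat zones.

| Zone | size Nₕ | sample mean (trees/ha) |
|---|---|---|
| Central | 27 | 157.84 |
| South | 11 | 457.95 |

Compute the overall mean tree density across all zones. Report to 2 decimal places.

244.71

N = 38; weights Wₕ = Nₕ/N = (0.7105, 0.2895).
x̄_st = Σ Wₕ·x̄ₕ = 0.7105·157.84 + 0.2895·457.95 ≈ 244.7139...
→ 244.71.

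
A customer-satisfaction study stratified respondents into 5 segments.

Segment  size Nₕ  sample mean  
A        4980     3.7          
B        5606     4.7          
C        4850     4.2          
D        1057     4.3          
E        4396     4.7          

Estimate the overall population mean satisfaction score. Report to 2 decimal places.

4.33

N = 20889; weights Wₕ = Nₕ/N = (0.2384, 0.2684, 0.2322, 0.0506, 0.2104).
x̄_st = Σ Wₕ·x̄ₕ = 0.2384·3.7 + 0.2684·4.7 + 0.2322·4.2 + 0.0506·4.3 + 0.2104·4.7 ≈ 4.3253...
→ 4.33.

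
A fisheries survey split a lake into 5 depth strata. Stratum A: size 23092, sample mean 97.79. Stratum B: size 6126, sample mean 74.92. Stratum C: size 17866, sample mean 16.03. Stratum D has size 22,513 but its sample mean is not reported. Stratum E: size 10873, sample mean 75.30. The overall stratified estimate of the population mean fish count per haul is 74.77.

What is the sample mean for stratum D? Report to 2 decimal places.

Σ Nₕx̄ₕ = N·μ, so 22513·x̄_D = 80470·74.77 − (23092·97.79 + 6126·74.92 + 17866·16.03 + 10873·75.30).
= 6016741.9 − 3822255.48 = 2194486.42.
x̄_D = 2194486.42 / 22513 = 97.4764... → 97.48.

97.48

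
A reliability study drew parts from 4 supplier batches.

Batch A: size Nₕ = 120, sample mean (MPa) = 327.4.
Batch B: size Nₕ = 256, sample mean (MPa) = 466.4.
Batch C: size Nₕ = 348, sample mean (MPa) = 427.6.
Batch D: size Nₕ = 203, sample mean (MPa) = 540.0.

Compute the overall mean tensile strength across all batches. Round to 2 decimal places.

x̄_st = (Σ Nₕx̄ₕ) / (Σ Nₕ) = (120·327.4 + 256·466.4 + 348·427.6 + 203·540.0) / 927
= 417111.2 / 927 = 449.9581... → 449.96.

449.96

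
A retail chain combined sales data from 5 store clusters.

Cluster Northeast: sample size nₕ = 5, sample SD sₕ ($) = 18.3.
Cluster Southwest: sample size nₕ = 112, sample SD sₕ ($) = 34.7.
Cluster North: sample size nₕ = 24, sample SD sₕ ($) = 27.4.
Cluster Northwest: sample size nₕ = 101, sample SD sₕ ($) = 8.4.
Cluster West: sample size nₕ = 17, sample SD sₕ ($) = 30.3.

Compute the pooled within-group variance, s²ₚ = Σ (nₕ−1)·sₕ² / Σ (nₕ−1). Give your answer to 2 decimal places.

Degrees of freedom: 4 + 111 + 23 + 100 + 16 = 254.
Σ(nₕ−1)sₕ² = 4·334.89 + 111·1204.09 + 23·750.76 + 100·70.56 + 16·918.09 = 174006.47.
s²ₚ = 174006.47 / 254 = 685.0648... → 685.06.

685.06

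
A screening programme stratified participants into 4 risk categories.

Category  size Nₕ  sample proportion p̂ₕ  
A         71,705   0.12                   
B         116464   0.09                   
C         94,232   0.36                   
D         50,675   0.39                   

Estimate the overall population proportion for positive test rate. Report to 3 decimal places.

0.218

N = 71705 + 116464 + 94232 + 50675 = 333076.
Overall proportion = Σ (Nₕ/N)·p̂ₕ.
Σ Nₕp̂ₕ = 8604.6 + 10481.76 + 33923.52 + 19763.25 = 72773.13.
72773.13 / 333076 = 0.21849... → 0.218.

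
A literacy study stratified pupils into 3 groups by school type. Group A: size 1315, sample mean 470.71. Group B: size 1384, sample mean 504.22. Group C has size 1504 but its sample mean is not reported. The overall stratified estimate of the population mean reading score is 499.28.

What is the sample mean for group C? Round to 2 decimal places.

519.71

N = 1315 + 1384 + 1504 = 4203.
Overall total = μ·N = 499.28·4203 = 2098473.84.
Subtract the known strata: 1315·470.71 + 1384·504.22 = 1316824.13.
Remaining total for group C: 2098473.84 − 1316824.13 = 781649.71.
Divide by its size: 781649.71 / 1504 = 519.7139... → 519.71.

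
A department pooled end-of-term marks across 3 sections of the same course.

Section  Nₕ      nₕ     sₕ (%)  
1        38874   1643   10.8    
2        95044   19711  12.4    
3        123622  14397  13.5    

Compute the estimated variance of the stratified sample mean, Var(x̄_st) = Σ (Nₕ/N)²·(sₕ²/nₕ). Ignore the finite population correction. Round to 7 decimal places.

0.0055966

N = 257540. Term for each stratum: Wₕ²sₕ²/nₕ.
Var(x̄_st) = 0.0016174804 + 0.0010624163 + 0.0029167398 = 0.0055966365 → 0.0055966.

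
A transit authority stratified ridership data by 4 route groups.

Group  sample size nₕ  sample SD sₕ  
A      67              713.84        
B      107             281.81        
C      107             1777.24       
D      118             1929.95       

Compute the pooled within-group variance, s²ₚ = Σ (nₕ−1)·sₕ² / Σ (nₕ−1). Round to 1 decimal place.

2057341.9

Degrees of freedom: 66 + 106 + 106 + 117 = 395.
Σ(nₕ−1)sₕ² = 66·509567.5456 + 106·79416.8761 + 106·3158582.0176 + 117·3724707.0025 = 812650060.0343.
s²ₚ = 812650060.0343 / 395 = 2057341.924... → 2057341.9.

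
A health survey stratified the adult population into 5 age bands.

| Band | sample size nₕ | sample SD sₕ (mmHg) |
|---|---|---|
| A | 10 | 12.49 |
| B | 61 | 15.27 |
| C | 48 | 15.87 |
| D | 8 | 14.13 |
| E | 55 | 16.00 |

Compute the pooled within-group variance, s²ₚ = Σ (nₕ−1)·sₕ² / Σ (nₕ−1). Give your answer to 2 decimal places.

A: (10−1)·12.49² = 9·156.0001 = 1404.0009
B: (61−1)·15.27² = 60·233.1729 = 13990.374
C: (48−1)·15.87² = 47·251.8569 = 11837.2743
D: (8−1)·14.13² = 7·199.6569 = 1397.5983
E: (55−1)·16.00² = 54·256 = 13824
Numerator = 42453.2475; denominator = Σ(nₕ−1) = 177.
s²ₚ = 42453.2475/177 = 239.8489... → 239.85.

239.85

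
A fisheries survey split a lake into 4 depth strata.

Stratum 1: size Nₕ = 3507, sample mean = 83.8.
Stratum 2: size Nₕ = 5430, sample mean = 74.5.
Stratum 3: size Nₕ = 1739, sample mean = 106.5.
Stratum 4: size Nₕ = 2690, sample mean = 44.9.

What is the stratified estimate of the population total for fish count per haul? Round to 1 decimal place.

Population total = Σ Nₕ·x̄ₕ (each stratum's size times its mean).
3507·83.8 + 5430·74.5 + 1739·106.5 + 2690·44.9 = 293886.6 + 404535 + 185203.5 + 120781 = 1004406.1.

1004406.1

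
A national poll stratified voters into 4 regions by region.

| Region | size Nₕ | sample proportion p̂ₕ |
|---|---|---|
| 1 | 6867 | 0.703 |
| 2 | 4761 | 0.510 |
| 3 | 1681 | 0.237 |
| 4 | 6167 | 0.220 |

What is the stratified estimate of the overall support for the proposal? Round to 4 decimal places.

0.4627

N = 6867 + 4761 + 1681 + 6167 = 19476.
Overall proportion = Σ (Nₕ/N)·p̂ₕ.
Σ Nₕp̂ₕ = 4827.501 + 2428.11 + 398.397 + 1356.74 = 9010.748.
9010.748 / 19476 = 0.462659... → 0.4627.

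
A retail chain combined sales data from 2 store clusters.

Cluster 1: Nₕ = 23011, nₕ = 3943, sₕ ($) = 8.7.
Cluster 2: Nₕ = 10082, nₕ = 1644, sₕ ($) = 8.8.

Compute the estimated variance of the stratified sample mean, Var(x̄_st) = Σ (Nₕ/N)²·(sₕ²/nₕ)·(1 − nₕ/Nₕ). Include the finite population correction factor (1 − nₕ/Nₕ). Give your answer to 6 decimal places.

0.011350

N = 33093; Wₕ = Nₕ/N.
cluster 1: (23011/33093)²·8.7²/3943·(1 − 3943/23011) = 0.007690952
cluster 2: (10082/33093)²·8.8²/1644·(1 − 1644/10082) = 0.003659127
Sum = 0.011350079 → 0.011350.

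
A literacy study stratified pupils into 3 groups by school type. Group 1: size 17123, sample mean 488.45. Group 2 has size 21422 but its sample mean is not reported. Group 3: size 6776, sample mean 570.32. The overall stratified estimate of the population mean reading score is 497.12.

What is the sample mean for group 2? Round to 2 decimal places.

N = 17123 + 21422 + 6776 = 45321.
Overall total = μ·N = 497.12·45321 = 22529975.52.
Subtract the known strata: 17123·488.45 + 6776·570.32 = 12228217.67.
Remaining total for group 2: 22529975.52 − 12228217.67 = 10301757.85.
Divide by its size: 10301757.85 / 21422 = 480.8962... → 480.90.

480.90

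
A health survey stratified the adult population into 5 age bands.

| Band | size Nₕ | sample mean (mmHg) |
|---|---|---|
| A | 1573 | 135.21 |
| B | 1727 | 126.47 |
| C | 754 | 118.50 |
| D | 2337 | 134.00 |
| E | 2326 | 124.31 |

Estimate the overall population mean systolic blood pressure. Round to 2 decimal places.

128.80

N = 1573 + 1727 + 754 + 2337 + 2326 = 8717.
The stratified mean weights each stratum mean by its population share Nₕ/N.
Σ Nₕx̄ₕ = 1573·135.21 + 1727·126.47 + 754·118.50 + 2337·134.00 + 2326·124.31 = 212685.33 + 218413.69 + 89349 + 313158 + 289145.06 = 1122751.08.
Divide by N: 1122751.08 / 8717 = 128.8002... → 128.80.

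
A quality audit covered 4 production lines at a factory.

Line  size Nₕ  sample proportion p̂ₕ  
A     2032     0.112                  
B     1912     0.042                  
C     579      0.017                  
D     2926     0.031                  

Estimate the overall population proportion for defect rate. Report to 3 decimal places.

Wₕ = Nₕ/N with N = 7449: 0.2728, 0.2567, 0.0777, 0.3928.
p̂_st = 0.2728·0.112 + 0.2567·0.042 + 0.0777·0.017 + 0.3928·0.031 ≈ 0.05483... → 0.055.

0.055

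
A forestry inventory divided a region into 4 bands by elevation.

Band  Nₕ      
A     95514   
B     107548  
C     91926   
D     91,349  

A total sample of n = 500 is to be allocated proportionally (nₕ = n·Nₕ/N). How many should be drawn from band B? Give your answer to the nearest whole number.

139

N = 95514 + 107548 + 91926 + 91349 = 386337.
n_B = 500·107548/386337 = 139.189... → 139.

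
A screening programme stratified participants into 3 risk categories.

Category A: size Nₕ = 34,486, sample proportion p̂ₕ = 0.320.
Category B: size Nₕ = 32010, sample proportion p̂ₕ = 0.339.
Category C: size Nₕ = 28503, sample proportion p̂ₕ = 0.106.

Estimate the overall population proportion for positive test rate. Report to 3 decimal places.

0.262

N = 34486 + 32010 + 28503 = 94999.
Overall proportion = Σ (Nₕ/N)·p̂ₕ.
Σ Nₕp̂ₕ = 11035.52 + 10851.39 + 3021.318 = 24908.228.
24908.228 / 94999 = 0.26219... → 0.262.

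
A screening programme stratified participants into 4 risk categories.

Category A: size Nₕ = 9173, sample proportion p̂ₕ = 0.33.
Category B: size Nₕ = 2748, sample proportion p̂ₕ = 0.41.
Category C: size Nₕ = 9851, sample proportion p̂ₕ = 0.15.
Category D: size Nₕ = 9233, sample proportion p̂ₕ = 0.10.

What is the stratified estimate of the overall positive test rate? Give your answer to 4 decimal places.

N = 9173 + 2748 + 9851 + 9233 = 31005.
Overall proportion = Σ (Nₕ/N)·p̂ₕ.
Σ Nₕp̂ₕ = 3027.09 + 1126.68 + 1477.65 + 923.3 = 6554.72.
6554.72 / 31005 = 0.211408... → 0.2114.

0.2114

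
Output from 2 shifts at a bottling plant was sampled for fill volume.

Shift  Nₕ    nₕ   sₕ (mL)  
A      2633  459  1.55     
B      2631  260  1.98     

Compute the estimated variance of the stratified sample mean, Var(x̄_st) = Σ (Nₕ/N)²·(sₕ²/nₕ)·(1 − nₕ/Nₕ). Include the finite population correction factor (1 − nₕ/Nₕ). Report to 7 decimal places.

N = 5264. Term for each stratum: Wₕ²sₕ²/nₕ·(1−nₕ/Nₕ).
Var(x̄_st) = 0.0010812580 + 0.0033945145 = 0.0044757726 → 0.0044758.

0.0044758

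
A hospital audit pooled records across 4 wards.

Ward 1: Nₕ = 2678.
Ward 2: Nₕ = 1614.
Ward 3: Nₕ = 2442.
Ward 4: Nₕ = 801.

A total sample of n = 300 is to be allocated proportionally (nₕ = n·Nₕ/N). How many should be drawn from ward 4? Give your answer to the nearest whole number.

32

N = 2678 + 1614 + 2442 + 801 = 7535.
n_4 = 300·801/7535 = 31.891... → 32.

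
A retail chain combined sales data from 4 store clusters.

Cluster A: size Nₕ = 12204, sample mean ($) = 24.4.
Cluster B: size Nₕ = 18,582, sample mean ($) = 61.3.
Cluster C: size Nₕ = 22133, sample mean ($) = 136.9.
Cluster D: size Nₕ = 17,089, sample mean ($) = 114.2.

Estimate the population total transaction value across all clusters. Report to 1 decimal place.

Estimate total by summing Nₕ·x̄ₕ over strata.
12204·24.4 + 18582·61.3 + 22133·136.9 + 17089·114.2 = 297777.6 + 1139076.6 + 3030007.7 + 1951563.8 = 6418425.7.

6418425.7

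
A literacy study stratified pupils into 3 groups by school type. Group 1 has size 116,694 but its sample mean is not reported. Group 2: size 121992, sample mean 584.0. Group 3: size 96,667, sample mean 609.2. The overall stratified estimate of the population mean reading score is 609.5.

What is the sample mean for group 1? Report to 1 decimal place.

636.4

Σ Nₕx̄ₕ = N·μ, so 116694·x̄_1 = 335353·609.5 − (121992·584.0 + 96667·609.2).
= 204397653.5 − 130132864.4 = 74264789.1.
x̄_1 = 74264789.1 / 116694 = 636.406... → 636.4.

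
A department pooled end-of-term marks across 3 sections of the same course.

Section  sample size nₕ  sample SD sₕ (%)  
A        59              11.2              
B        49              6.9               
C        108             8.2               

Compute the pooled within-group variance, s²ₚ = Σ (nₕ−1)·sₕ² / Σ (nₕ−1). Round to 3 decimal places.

Degrees of freedom: 58 + 48 + 107 = 213.
Σ(nₕ−1)sₕ² = 58·125.44 + 48·47.61 + 107·67.24 = 16755.48.
s²ₚ = 16755.48 / 213 = 78.66423... → 78.664.

78.664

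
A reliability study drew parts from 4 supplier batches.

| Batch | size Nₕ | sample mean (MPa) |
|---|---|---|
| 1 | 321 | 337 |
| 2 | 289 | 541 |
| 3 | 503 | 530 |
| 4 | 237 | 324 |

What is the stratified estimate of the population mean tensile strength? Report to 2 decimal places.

N = 1350; weights Wₕ = Nₕ/N = (0.2378, 0.2141, 0.3726, 0.1756).
x̄_st = Σ Wₕ·x̄ₕ = 0.2378·337 + 0.2141·541 + 0.3726·530 + 0.1756·324 ≈ 450.2993...
→ 450.30.

450.30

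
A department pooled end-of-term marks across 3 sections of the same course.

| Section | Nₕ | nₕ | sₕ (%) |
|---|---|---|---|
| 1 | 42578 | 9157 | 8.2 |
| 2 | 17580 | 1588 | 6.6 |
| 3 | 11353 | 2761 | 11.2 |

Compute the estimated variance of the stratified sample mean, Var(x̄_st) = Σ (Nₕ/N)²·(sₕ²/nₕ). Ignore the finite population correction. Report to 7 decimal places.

N = 71511. Term for each stratum: Wₕ²sₕ²/nₕ.
Var(x̄_st) = 0.0026031507 + 0.0016577896 + 0.0011451047 = 0.0054060450 → 0.0054060.

0.0054060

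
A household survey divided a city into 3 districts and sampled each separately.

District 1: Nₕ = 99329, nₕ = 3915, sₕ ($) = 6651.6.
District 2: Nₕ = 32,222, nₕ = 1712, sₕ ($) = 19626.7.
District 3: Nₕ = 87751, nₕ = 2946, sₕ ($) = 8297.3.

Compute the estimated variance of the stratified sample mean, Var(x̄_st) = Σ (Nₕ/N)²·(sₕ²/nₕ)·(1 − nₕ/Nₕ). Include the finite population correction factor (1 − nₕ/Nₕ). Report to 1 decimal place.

N = 219302; Wₕ = Nₕ/N.
district 1: (99329/219302)²·6651.6²/3915·(1 − 3915/99329) = 2227.0167
district 2: (32222/219302)²·19626.7²/1712·(1 − 1712/32222) = 4599.3909
district 3: (87751/219302)²·8297.3²/2946·(1 − 2946/87751) = 3616.0064
Sum = 10442.4140 → 10442.4.

10442.4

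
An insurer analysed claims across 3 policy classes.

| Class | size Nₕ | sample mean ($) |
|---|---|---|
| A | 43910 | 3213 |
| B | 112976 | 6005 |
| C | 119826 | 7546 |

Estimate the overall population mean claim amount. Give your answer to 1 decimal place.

6229.3

N = 43910 + 112976 + 119826 = 276712.
Overall mean = Σ (Nₕ/N)·x̄ₕ — weight by population share, not a simple average.
Σ Nₕx̄ₕ = 43910·3213 + 112976·6005 + 119826·7546 = 141082830 + 678420880 + 904206996 = 1723710706.
Divide by N: 1723710706 / 276712 = 6229.259... → 6229.3.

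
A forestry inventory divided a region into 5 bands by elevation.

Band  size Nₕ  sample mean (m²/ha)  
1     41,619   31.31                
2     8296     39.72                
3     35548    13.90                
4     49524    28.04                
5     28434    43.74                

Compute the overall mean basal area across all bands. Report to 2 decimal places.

29.12

x̄_st = (Σ Nₕx̄ₕ) / (Σ Nₕ) = (41619·31.31 + 8296·39.72 + 35548·13.90 + 49524·28.04 + 28434·43.74) / 163421
= 4759081.33 / 163421 = 29.1216... → 29.12.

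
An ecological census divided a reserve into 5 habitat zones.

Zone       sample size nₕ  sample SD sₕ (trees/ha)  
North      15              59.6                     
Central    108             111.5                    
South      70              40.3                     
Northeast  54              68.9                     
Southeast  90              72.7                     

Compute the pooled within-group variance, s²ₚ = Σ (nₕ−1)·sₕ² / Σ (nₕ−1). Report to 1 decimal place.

6668.8

North: (15−1)·59.6² = 14·3552.16 = 49730.24
Central: (108−1)·111.5² = 107·12432.25 = 1330250.75
South: (70−1)·40.3² = 69·1624.09 = 112062.21
Northeast: (54−1)·68.9² = 53·4747.21 = 251602.13
Southeast: (90−1)·72.7² = 89·5285.29 = 470390.81
Numerator = 2214036.14; denominator = Σ(nₕ−1) = 332.
s²ₚ = 2214036.14/332 = 6668.784... → 6668.8.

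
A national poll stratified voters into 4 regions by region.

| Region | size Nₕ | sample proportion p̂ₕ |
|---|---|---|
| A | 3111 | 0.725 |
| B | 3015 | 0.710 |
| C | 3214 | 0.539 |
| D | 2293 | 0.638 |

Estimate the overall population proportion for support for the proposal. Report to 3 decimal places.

0.653

Wₕ = Nₕ/N with N = 11633: 0.2674, 0.2592, 0.2763, 0.1971.
p̂_st = 0.2674·0.725 + 0.2592·0.710 + 0.2763·0.539 + 0.1971·0.638 ≈ 0.65258... → 0.653.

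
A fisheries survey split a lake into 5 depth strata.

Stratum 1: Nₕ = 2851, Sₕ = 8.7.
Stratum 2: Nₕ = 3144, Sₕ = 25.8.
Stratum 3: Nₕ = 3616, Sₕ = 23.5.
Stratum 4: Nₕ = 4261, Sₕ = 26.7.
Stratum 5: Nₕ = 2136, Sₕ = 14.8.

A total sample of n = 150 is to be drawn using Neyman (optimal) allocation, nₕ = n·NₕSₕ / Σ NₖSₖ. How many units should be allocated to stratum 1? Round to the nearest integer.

11

Σ NₕSₕ = 2851·8.7 + 3144·25.8 + 3616·23.5 + 4261·26.7 + 2136·14.8 = 336276.4.
Share for 1: 24803.7/336276.4 = 0.07376.
n_1 = 150 × 0.07376 = 11.064... → 11.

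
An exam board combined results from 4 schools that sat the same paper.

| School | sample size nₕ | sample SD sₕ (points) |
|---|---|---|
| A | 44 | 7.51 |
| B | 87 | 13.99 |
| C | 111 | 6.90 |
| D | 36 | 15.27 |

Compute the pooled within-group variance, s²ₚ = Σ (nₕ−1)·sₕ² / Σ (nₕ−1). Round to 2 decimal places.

119.18

Degrees of freedom: 43 + 86 + 110 + 35 = 274.
Σ(nₕ−1)sₕ² = 43·56.4001 + 86·195.7201 + 110·47.61 + 35·233.1729 = 32655.2844.
s²ₚ = 32655.2844 / 274 = 119.1799... → 119.18.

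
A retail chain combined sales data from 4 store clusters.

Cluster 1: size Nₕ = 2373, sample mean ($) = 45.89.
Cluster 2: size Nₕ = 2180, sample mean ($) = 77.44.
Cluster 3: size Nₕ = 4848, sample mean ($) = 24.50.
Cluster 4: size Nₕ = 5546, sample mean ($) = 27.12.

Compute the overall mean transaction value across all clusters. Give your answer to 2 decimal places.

N = 14947; weights Wₕ = Nₕ/N = (0.1588, 0.1458, 0.3243, 0.3710).
x̄_st = Σ Wₕ·x̄ₕ = 0.1588·45.89 + 0.1458·77.44 + 0.3243·24.50 + 0.3710·27.12 ≈ 36.5893...
→ 36.59.

36.59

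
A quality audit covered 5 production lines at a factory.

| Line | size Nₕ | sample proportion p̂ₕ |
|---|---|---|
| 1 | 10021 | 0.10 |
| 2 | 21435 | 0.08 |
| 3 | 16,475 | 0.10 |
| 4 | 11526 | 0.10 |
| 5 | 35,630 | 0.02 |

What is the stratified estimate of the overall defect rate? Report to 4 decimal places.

0.0655

Wₕ = Nₕ/N with N = 95087: 0.1054, 0.2254, 0.1733, 0.1212, 0.3747.
p̂_st = 0.1054·0.10 + 0.2254·0.08 + 0.1733·0.10 + 0.1212·0.10 + 0.3747·0.02 ≈ 0.065515... → 0.0655.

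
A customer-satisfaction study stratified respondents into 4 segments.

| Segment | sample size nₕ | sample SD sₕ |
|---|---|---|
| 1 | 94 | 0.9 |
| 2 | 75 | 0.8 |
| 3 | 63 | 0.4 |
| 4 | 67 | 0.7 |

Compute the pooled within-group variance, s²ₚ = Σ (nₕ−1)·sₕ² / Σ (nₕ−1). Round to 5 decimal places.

1: (94−1)·0.9² = 93·0.81 = 75.33
2: (75−1)·0.8² = 74·0.64 = 47.36
3: (63−1)·0.4² = 62·0.16 = 9.92
4: (67−1)·0.7² = 66·0.49 = 32.34
Numerator = 164.95; denominator = Σ(nₕ−1) = 295.
s²ₚ = 164.95/295 = 0.5591525... → 0.55915.

0.55915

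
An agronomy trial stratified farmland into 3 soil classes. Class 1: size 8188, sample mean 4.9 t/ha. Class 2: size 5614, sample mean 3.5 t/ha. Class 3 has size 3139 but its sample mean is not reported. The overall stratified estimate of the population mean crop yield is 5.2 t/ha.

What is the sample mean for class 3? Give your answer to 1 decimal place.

9.0

Σ Nₕx̄ₕ = N·μ, so 3139·x̄_3 = 16941·5.2 − (8188·4.9 + 5614·3.5).
= 88093.2 − 59770.2 = 28323.
x̄_3 = 28323 / 3139 = 9.023... → 9.0.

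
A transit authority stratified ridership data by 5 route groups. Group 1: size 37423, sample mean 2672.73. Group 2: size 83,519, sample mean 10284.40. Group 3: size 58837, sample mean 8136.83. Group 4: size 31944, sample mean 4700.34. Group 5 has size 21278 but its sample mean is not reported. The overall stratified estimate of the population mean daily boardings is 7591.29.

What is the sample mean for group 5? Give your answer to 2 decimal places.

8502.65

N = 37423 + 83519 + 58837 + 31944 + 21278 = 233001.
Overall total = μ·N = 7591.29·233001 = 1768778161.29.
Subtract the known strata: 37423·2672.73 + 83519·10284.40 + 58837·8136.83 + 31944·4700.34 = 1587858706.06.
Remaining total for group 5: 1768778161.29 − 1587858706.06 = 180919455.23.
Divide by its size: 180919455.23 / 21278 = 8502.6532... → 8502.65.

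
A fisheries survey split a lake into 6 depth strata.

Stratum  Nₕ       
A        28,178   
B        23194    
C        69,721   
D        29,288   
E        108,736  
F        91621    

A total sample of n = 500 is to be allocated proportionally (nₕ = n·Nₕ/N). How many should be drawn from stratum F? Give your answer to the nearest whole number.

131

N = 28178 + 23194 + 69721 + 29288 + 108736 + 91621 = 350738.
n_F = 500·91621/350738 = 130.612... → 131.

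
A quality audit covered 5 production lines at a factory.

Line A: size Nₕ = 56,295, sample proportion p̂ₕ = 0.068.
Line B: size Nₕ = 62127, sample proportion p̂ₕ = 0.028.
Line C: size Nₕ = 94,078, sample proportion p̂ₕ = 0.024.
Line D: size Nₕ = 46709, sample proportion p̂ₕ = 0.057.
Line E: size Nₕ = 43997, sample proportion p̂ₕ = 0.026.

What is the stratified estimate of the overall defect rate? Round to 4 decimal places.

Wₕ = Nₕ/N with N = 303206: 0.1857, 0.2049, 0.3103, 0.1541, 0.1451.
p̂_st = 0.1857·0.068 + 0.2049·0.028 + 0.3103·0.024 + 0.1541·0.057 + 0.1451·0.026 ≈ 0.038363... → 0.0384.

0.0384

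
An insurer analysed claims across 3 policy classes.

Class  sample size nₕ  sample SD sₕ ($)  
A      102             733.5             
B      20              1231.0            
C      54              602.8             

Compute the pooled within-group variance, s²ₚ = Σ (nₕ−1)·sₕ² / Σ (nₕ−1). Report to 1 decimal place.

591853.2

A: (102−1)·733.5² = 101·538022.25 = 54340247.25
B: (20−1)·1231.0² = 19·1515361 = 28791859
C: (54−1)·602.8² = 53·363367.84 = 19258495.52
Numerator = 102390601.77; denominator = Σ(nₕ−1) = 173.
s²ₚ = 102390601.77/173 = 591853.189... → 591853.2.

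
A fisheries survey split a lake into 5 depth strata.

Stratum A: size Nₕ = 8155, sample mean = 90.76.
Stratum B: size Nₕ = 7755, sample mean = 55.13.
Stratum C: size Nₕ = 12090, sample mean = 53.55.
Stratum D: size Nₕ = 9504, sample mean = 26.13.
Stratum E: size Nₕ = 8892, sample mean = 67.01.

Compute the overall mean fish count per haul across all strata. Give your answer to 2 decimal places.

x̄_st = (Σ Nₕx̄ₕ) / (Σ Nₕ) = (8155·90.76 + 7755·55.13 + 12090·53.55 + 9504·26.13 + 8892·67.01) / 46396
= 2659292.89 / 46396 = 57.3173... → 57.32.

57.32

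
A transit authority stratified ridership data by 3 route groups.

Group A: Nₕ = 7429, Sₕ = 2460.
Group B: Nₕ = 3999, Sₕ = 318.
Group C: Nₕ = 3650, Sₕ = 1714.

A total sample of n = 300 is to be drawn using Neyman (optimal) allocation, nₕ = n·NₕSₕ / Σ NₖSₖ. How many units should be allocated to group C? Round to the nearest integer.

73

Σ NₕSₕ = 7429·2460 + 3999·318 + 3650·1714 = 25803122.
Share for C: 6256100/25803122 = 0.24246.
n_C = 300 × 0.24246 = 72.737... → 73.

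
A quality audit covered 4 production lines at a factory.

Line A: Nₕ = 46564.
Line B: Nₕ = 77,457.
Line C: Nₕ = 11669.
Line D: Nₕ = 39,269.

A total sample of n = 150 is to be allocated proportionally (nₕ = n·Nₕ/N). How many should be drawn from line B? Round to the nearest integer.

66

Share of line B = 77457/174959 = 0.44272.
Allocate 150 × 0.44272 = 66.407... → 66.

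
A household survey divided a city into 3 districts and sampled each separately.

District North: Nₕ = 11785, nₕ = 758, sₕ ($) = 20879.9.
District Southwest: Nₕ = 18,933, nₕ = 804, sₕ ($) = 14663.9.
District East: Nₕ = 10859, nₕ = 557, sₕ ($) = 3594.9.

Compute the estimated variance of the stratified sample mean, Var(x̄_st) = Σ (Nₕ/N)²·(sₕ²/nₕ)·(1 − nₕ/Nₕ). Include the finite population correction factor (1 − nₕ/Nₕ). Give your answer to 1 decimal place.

N = 41577. Term for each stratum: Wₕ²sₕ²/nₕ·(1−nₕ/Nₕ).
Var(x̄_st) = 43238.2677 + 53104.3279 + 1501.4937 = 97844.0893 → 97844.1.

97844.1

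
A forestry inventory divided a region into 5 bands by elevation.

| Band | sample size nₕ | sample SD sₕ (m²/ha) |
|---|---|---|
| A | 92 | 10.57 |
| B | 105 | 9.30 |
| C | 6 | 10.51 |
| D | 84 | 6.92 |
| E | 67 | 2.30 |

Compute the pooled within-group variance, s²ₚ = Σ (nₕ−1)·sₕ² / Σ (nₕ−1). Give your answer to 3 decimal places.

68.877

Degrees of freedom: 91 + 104 + 5 + 83 + 66 = 349.
Σ(nₕ−1)sₕ² = 91·111.7249 + 104·86.49 + 5·110.4601 + 83·47.8864 + 66·5.29 = 24037.9376.
s²ₚ = 24037.9376 / 349 = 68.87661... → 68.877.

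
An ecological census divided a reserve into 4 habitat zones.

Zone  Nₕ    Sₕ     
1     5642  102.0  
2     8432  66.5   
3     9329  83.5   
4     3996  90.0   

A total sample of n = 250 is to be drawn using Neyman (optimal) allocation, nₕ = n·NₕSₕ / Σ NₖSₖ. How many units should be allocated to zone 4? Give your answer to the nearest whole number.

1: NₕSₕ = 5642·102.0 = 575484
2: NₕSₕ = 8432·66.5 = 560728
3: NₕSₕ = 9329·83.5 = 778971.5
4: NₕSₕ = 3996·90.0 = 359640
Σ NₕSₕ = 2274823.5.
n_4 = 250·359640/2274823.5 = 39.524... → 40.

40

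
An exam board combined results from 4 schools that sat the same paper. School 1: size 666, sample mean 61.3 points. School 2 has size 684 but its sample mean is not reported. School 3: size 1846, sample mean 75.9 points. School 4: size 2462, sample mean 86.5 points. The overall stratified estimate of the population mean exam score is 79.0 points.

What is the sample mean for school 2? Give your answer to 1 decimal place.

N = 666 + 684 + 1846 + 2462 = 5658.
Overall total = μ·N = 79.0·5658 = 446982.
Subtract the known strata: 666·61.3 + 1846·75.9 + 2462·86.5 = 393900.2.
Remaining total for school 2: 446982 − 393900.2 = 53081.8.
Divide by its size: 53081.8 / 684 = 77.605... → 77.6.

77.6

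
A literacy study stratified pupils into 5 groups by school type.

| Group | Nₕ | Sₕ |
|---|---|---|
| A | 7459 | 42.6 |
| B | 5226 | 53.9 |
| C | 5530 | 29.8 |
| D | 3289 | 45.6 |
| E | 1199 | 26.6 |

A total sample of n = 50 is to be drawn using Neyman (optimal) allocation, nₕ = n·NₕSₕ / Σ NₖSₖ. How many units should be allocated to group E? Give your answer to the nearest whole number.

Σ NₕSₕ = 7459·42.6 + 5226·53.9 + 5530·29.8 + 3289·45.6 + 1199·26.6 = 946100.6.
Share for E: 31893.4/946100.6 = 0.03371.
n_E = 50 × 0.03371 = 1.686... → 2.

2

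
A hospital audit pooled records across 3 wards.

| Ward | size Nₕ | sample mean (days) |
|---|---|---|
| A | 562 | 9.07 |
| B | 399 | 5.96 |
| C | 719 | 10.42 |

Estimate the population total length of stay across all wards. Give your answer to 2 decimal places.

14967.36

A: 562·9.07 = 5097.34
B: 399·5.96 = 2378.04
C: 719·10.42 = 7491.98
τ̂ = Σ Nₕx̄ₕ = 14967.36.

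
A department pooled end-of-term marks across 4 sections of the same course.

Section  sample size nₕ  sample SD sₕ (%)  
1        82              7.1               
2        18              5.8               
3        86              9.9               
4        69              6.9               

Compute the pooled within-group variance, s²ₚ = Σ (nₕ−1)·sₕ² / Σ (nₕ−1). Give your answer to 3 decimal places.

Degrees of freedom: 81 + 17 + 85 + 68 = 251.
Σ(nₕ−1)sₕ² = 81·50.41 + 17·33.64 + 85·98.01 + 68·47.61 = 16223.42.
s²ₚ = 16223.42 / 251 = 64.63514... → 64.635.

64.635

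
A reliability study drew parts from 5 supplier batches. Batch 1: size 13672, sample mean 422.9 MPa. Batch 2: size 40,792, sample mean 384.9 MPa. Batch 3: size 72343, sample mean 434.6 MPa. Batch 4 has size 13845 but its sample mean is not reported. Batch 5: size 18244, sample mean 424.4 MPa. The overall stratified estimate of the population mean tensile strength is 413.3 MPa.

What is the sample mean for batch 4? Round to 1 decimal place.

Σ Nₕx̄ₕ = N·μ, so 13845·x̄_4 = 158896·413.3 − (13672·422.9 + 40792·384.9 + 72343·434.6 + 18244·424.4).
= 65671716.8 − 60665751 = 5005965.8.
x̄_4 = 5005965.8 / 13845 = 361.572... → 361.6.

361.6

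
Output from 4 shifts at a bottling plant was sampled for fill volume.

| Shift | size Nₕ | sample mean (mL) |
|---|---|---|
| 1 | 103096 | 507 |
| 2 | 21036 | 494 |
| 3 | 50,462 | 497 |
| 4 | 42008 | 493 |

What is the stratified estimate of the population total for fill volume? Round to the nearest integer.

108451014

Estimate total by summing Nₕ·x̄ₕ over strata.
103096·507 + 21036·494 + 50462·497 + 42008·493 = 52269672 + 10391784 + 25079614 + 20709944 = 108451014.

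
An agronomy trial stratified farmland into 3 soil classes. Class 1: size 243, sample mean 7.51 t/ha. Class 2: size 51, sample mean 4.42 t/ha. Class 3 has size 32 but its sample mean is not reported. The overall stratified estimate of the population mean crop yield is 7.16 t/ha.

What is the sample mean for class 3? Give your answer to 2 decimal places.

N = 243 + 51 + 32 = 326.
Overall total = μ·N = 7.16·326 = 2334.16.
Subtract the known strata: 243·7.51 + 51·4.42 = 2050.35.
Remaining total for class 3: 2334.16 − 2050.35 = 283.81.
Divide by its size: 283.81 / 32 = 8.8691... → 8.87.

8.87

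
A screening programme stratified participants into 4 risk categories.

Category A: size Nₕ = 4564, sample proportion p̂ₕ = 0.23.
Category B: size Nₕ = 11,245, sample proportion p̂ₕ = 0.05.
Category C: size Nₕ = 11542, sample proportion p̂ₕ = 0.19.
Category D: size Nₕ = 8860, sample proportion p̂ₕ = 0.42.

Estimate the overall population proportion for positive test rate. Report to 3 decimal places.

Wₕ = Nₕ/N with N = 36211: 0.1260, 0.3105, 0.3187, 0.2447.
p̂_st = 0.1260·0.23 + 0.3105·0.05 + 0.3187·0.19 + 0.2447·0.42 ≈ 0.20784... → 0.208.

0.208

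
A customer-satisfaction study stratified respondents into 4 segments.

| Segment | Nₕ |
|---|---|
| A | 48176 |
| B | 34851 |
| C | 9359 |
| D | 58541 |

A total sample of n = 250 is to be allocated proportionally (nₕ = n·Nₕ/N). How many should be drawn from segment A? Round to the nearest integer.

80

Share of segment A = 48176/150927 = 0.31920.
Allocate 250 × 0.31920 = 79.800... → 80.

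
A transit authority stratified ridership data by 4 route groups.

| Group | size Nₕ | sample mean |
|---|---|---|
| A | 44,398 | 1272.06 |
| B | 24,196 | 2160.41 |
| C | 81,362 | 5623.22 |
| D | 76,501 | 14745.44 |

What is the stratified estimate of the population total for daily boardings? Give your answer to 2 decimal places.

1694307531.32

Population total = Σ Nₕ·x̄ₕ (each stratum's size times its mean).
44398·1272.06 + 24196·2160.41 + 81362·5623.22 + 76501·14745.44 = 56476919.88 + 52273280.36 + 457516425.64 + 1128040905.44 = 1694307531.32.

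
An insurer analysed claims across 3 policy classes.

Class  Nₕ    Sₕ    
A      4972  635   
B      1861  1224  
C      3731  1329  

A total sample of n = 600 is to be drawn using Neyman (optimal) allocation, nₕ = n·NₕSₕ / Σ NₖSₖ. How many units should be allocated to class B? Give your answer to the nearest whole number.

131

Σ NₕSₕ = 4972·635 + 1861·1224 + 3731·1329 = 10393583.
Share for B: 2277864/10393583 = 0.21916.
n_B = 600 × 0.21916 = 131.496... → 131.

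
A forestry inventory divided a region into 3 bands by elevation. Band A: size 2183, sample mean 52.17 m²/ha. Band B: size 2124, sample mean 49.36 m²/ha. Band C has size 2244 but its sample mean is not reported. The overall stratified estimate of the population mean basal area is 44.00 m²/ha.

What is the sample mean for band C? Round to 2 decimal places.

Σ Nₕx̄ₕ = N·μ, so 2244·x̄_C = 6551·44.00 − (2183·52.17 + 2124·49.36).
= 288244 − 218727.75 = 69516.25.
x̄_C = 69516.25 / 2244 = 30.9787... → 30.98.

30.98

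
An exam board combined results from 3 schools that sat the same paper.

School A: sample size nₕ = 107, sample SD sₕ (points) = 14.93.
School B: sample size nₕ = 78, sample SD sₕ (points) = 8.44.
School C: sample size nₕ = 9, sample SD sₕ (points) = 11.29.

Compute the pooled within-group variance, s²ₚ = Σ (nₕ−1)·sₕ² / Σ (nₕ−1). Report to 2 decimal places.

157.76

A: (107−1)·14.93² = 106·222.9049 = 23627.9194
B: (78−1)·8.44² = 77·71.2336 = 5484.9872
C: (9−1)·11.29² = 8·127.4641 = 1019.7128
Numerator = 30132.6194; denominator = Σ(nₕ−1) = 191.
s²ₚ = 30132.6194/191 = 157.7624... → 157.76.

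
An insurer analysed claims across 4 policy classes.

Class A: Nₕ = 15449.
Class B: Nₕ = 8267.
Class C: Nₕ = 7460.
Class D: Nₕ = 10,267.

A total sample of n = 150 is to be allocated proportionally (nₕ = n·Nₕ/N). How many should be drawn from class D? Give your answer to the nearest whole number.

37

N = 15449 + 8267 + 7460 + 10267 = 41443.
n_D = 150·10267/41443 = 37.161... → 37.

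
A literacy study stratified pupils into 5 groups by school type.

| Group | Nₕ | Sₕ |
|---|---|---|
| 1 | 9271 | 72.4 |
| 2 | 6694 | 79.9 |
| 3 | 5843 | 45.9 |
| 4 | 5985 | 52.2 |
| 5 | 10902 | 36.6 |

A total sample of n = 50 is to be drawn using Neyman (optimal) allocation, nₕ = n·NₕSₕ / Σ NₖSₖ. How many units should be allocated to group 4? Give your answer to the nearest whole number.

Σ NₕSₕ = 9271·72.4 + 6694·79.9 + 5843·45.9 + 5985·52.2 + 10902·36.6 = 2185694.9.
Share for 4: 312417/2185694.9 = 0.14294.
n_4 = 50 × 0.14294 = 7.147... → 7.

7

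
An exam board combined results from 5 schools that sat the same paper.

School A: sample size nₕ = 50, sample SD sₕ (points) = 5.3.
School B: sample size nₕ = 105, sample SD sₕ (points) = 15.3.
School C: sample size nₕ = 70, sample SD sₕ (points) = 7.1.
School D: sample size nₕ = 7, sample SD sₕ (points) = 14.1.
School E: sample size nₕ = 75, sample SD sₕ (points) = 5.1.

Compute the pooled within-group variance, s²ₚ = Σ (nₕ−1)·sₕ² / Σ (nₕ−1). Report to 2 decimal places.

Degrees of freedom: 49 + 104 + 69 + 6 + 74 = 302.
Σ(nₕ−1)sₕ² = 49·28.09 + 104·234.09 + 69·50.41 + 6·198.81 + 74·26.01 = 32317.66.
s²ₚ = 32317.66 / 302 = 107.0121... → 107.01.

107.01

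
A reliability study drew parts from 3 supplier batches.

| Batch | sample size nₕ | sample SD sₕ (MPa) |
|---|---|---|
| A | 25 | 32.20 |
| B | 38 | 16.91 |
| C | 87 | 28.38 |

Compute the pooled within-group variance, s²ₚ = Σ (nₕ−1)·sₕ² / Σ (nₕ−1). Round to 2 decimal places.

A: (25−1)·32.20² = 24·1036.84 = 24884.16
B: (38−1)·16.91² = 37·285.9481 = 10580.0797
C: (87−1)·28.38² = 86·805.4244 = 69266.4984
Numerator = 104730.7381; denominator = Σ(nₕ−1) = 147.
s²ₚ = 104730.7381/147 = 712.4540... → 712.45.

712.45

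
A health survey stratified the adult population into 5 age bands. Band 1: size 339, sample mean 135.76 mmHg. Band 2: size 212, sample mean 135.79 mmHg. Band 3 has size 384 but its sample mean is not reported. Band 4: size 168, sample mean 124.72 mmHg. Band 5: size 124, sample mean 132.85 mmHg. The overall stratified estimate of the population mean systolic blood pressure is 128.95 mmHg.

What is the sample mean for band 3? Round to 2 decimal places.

119.75

N = 339 + 212 + 384 + 168 + 124 = 1227.
Overall total = μ·N = 128.95·1227 = 158221.65.
Subtract the known strata: 339·135.76 + 212·135.79 + 168·124.72 + 124·132.85 = 112236.48.
Remaining total for band 3: 158221.65 − 112236.48 = 45985.17.
Divide by its size: 45985.17 / 384 = 119.7530... → 119.75.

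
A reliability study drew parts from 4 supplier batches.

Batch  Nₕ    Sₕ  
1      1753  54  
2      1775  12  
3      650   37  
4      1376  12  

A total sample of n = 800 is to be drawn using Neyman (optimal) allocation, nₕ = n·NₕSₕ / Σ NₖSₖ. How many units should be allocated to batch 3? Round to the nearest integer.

123

Σ NₕSₕ = 1753·54 + 1775·12 + 650·37 + 1376·12 = 156524.
Share for 3: 24050/156524 = 0.15365.
n_3 = 800 × 0.15365 = 122.920... → 123.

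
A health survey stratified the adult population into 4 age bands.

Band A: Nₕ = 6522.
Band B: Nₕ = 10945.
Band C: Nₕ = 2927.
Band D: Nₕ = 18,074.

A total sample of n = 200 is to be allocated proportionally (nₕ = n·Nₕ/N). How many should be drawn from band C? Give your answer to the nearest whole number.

15

Share of band C = 2927/38468 = 0.07609.
Allocate 200 × 0.07609 = 15.218... → 15.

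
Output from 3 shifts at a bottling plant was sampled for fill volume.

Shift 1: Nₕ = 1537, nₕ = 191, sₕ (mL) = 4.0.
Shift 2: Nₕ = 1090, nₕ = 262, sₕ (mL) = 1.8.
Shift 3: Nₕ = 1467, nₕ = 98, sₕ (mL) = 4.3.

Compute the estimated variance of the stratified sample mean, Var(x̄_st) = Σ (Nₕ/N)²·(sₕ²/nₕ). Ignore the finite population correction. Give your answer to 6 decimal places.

N = 4094; Wₕ = Nₕ/N.
shift 1: (1537/4094)²·4.0²/191 = 0.011806976
shift 2: (1090/4094)²·1.8²/262 = 0.000876599
shift 3: (1467/4094)²·4.3²/98 = 0.024225647
Sum = 0.036909222 → 0.036909.

0.036909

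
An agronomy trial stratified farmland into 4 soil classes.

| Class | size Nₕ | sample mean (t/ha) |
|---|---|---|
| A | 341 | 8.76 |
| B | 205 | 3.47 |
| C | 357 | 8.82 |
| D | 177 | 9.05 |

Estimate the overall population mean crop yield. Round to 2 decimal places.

7.82

x̄_st = (Σ Nₕx̄ₕ) / (Σ Nₕ) = (341·8.76 + 205·3.47 + 357·8.82 + 177·9.05) / 1080
= 8449.1 / 1080 = 7.8232... → 7.82.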